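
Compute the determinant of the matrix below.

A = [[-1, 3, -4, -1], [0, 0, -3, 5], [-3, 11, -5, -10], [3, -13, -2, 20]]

det(A) = -18

Forward elimination:
R3 <- R3 - (3)*R1:  [  0   2   7  -7 ]
R4 <- R4 - (-3)*R1:  [   0   -4  -14   17 ]
R2 <-> R3   (pivot in column 2 was zero)
[ -1   3   -4  -1 ]
[  0   2    7  -7 ]
[  0   0   -3   5 ]
[  0  -4  -14  17 ]
R4 <- R4 - (-2)*R2:  [ 0  0  0  3 ]
Upper-triangular form:
[ -1  3  -4  -1 ]
[  0  2   7  -7 ]
[  0  0  -3   5 ]
[  0  0   0   3 ]
det(A) = (-1)^1 * (-1) * (2) * (-3) * (3) = -18  (1 row swap -> sign -1)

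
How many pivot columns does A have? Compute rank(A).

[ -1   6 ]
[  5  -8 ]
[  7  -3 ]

rank(A) = 2

Row reduction:
R2 <- R2 - (-5)*R1:  [  0  22 ]
R3 <- R3 - (-7)*R1:  [  0  39 ]
R3 <- R3 - (39/22)*R2:  [ 0  0 ]
Row echelon form:
[ -1   6 ]
[  0  22 ]
[  0   0 ]
Nonzero rows / pivot columns: 2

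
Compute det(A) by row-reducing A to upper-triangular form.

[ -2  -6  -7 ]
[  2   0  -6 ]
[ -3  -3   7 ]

det(A) = 54

Forward elimination:
R2 <- R2 - (-1)*R1:  [   0   -6  -13 ]
R3 <- R3 - (3/2)*R1:  [    0     6  35/2 ]
R3 <- R3 - (-1)*R2:  [   0    0  9/2 ]
Upper-triangular form:
[ -2  -6   -7 ]
[  0  -6  -13 ]
[  0   0  9/2 ]
det(A) = (-1)^0 * (-2) * (-6) * (9/2) = 54  (0 row swaps -> sign +1)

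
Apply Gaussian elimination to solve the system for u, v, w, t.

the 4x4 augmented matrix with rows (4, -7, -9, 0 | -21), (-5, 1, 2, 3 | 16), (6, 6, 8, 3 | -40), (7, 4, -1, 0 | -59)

(-5, -5, 4, -4)

Forward elimination on [A|b]:
R2 <- R2 - (-5/4)*R1:  [     0  -31/4  -37/4      3  -41/4 ]
R3 <- R3 - (3/2)*R1:  [     0   33/2   43/2      3  -17/2 ]
R4 <- R4 - (7/4)*R1:  [     0   65/4   59/4      0  -89/4 ]
R3 <- R3 - (-66/31)*R2:  [       0        0    56/31   291/31  -940/31 ]
R4 <- R4 - (-65/31)*R2:  [        0         0   -144/31    195/31  -1356/31 ]
R4 <- R4 - (-18/7)*R3:  [      0       0       0   213/7  -852/7 ]
Row echelon form:
[ 4     -7     -9       0  |      -21 ]
[ 0  -31/4  -37/4       3  |    -41/4 ]
[ 0      0  56/31  291/31  |  -940/31 ]
[ 0      0      0   213/7  |   -852/7 ]
Back-substitution:
t = (-852/7) / (213/7) = -4
w = (-940/31 - (291/31)*(-4)) / (56/31) = 4
v = (-41/4 - (-37/4)*(4) - (3)*(-4)) / (-31/4) = -5
u = (-21 - (-7)*(-5) - (-9)*(4)) / 4 = -5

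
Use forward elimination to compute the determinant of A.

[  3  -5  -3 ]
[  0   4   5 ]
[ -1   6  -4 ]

Forward elimination:
R3 <- R3 - (-1/3)*R1:  [    0  13/3    -5 ]
R3 <- R3 - (13/12)*R2:  [       0        0  -125/12 ]
Upper-triangular form:
[ 3  -5       -3 ]
[ 0   4        5 ]
[ 0   0  -125/12 ]
det(A) = (-1)^0 * (3) * (4) * (-125/12) = -125  (0 row swaps -> sign +1)

det(A) = -125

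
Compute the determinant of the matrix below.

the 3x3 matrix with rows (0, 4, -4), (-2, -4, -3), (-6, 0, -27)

det(A) = -48

Forward elimination:
R1 <-> R2   (pivot in column 1 was zero)
[ -2  -4   -3 ]
[  0   4   -4 ]
[ -6   0  -27 ]
R3 <- R3 - (3)*R1:  [   0   12  -18 ]
R3 <- R3 - (3)*R2:  [  0   0  -6 ]
Upper-triangular form:
[ -2  -4  -3 ]
[  0   4  -4 ]
[  0   0  -6 ]
det(A) = (-1)^1 * (-2) * (4) * (-6) = -48  (1 row swap -> sign -1)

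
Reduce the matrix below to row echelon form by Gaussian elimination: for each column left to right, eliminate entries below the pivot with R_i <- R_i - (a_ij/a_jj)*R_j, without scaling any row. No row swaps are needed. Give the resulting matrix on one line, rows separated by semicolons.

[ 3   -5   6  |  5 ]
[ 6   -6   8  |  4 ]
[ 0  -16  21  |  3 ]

Forward elimination:
R2 <- R2 - (2)*R1:  [  0   4  -4  -6 ]
R3 <- R3 - (-4)*R2:  [   0    0    5  -21 ]
Row echelon form:
[ 3  -5   6  |    5 ]
[ 0   4  -4  |   -6 ]
[ 0   0   5  |  -21 ]

REF = [3 -5 6 5; 0 4 -4 -6; 0 0 5 -21]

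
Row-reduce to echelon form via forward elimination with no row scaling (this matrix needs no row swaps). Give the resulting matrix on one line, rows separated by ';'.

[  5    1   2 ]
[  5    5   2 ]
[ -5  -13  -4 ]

REF = [5 1 2; 0 4 0; 0 0 -2]

Forward elimination:
R2 <- R2 - (1)*R1:  [ 0  4  0 ]
R3 <- R3 - (-1)*R1:  [   0  -12   -2 ]
R3 <- R3 - (-3)*R2:  [  0   0  -2 ]
Row echelon form:
[ 5  1   2 ]
[ 0  4   0 ]
[ 0  0  -2 ]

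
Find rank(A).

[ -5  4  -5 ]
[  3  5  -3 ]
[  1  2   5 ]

rank(A) = 3

Row reduction:
R2 <- R2 - (-3/5)*R1:  [    0  37/5    -6 ]
R3 <- R3 - (-1/5)*R1:  [    0  14/5     4 ]
R3 <- R3 - (14/37)*R2:  [      0       0  232/37 ]
Row echelon form:
[ -5     4      -5 ]
[  0  37/5      -6 ]
[  0     0  232/37 ]
Nonzero rows / pivot columns: 3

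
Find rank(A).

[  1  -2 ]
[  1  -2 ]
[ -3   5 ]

Row reduction:
R2 <- R2 - (1)*R1:  [ 0  0 ]
R3 <- R3 - (-3)*R1:  [  0  -1 ]
R2 <-> R3   (pivot in column 2 was zero)
[ 1  -2 ]
[ 0  -1 ]
[ 0   0 ]
Row echelon form:
[ 1  -2 ]
[ 0  -1 ]
[ 0   0 ]
Nonzero rows / pivot columns: 2

rank(A) = 2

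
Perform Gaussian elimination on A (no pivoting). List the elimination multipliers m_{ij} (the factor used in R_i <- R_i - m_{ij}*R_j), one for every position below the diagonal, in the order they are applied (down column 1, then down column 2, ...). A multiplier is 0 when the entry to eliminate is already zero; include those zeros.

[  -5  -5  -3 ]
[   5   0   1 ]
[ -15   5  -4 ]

Forward elimination:
R2 <- R2 - (-1)*R1:  [  0  -5  -2 ]
R3 <- R3 - (3)*R1:  [  0  20   5 ]
R3 <- R3 - (-4)*R2:  [  0   0  -3 ]
Multipliers (in order of application): m_{21} = -1, m_{31} = 3, m_{32} = -4

multipliers: -1, 3, -4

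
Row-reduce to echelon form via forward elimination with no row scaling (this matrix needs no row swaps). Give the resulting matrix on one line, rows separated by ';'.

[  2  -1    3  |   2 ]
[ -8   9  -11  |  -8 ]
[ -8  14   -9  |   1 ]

Forward elimination:
R2 <- R2 - (-4)*R1:  [ 0  5  1  0 ]
R3 <- R3 - (-4)*R1:  [  0  10   3   9 ]
R3 <- R3 - (2)*R2:  [ 0  0  1  9 ]
Row echelon form:
[ 2  -1  3  |  2 ]
[ 0   5  1  |  0 ]
[ 0   0  1  |  9 ]

REF = [2 -1 3 2; 0 5 1 0; 0 0 1 9]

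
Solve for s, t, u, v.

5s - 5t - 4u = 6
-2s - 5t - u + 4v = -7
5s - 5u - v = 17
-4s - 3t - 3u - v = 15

(-1, 1, -4, -2)

Forward elimination on [A|b]:
R2 <- R2 - (-2/5)*R1:  [     0     -7  -13/5      4  -23/5 ]
R3 <- R3 - (1)*R1:  [  0   5  -1  -1  11 ]
R4 <- R4 - (-4/5)*R1:  [     0     -7  -31/5     -1   99/5 ]
R3 <- R3 - (-5/7)*R2:  [     0      0  -20/7   13/7   54/7 ]
R4 <- R4 - (1)*R2:  [     0      0  -18/5     -5  122/5 ]
R4 <- R4 - (63/50)*R3:  [       0        0        0  -367/50   367/25 ]
Row echelon form:
[ 5  -5     -4        0  |       6 ]
[ 0  -7  -13/5        4  |   -23/5 ]
[ 0   0  -20/7     13/7  |    54/7 ]
[ 0   0      0  -367/50  |  367/25 ]
Back-substitution:
v = (367/25) / (-367/50) = -2
u = (54/7 - (13/7)*(-2)) / (-20/7) = -4
t = (-23/5 - (-13/5)*(-4) - (4)*(-2)) / -7 = 1
s = (6 - (-5)*(1) - (-4)*(-4)) / 5 = -1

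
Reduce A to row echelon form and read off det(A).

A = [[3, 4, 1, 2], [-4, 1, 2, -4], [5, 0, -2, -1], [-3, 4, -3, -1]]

Forward elimination:
R2 <- R2 - (-4/3)*R1:  [    0  19/3  10/3  -4/3 ]
R3 <- R3 - (5/3)*R1:  [     0  -20/3  -11/3  -13/3 ]
R4 <- R4 - (-1)*R1:  [  0   8  -2   1 ]
R3 <- R3 - (-20/19)*R2:  [       0        0    -3/19  -109/19 ]
R4 <- R4 - (24/19)*R2:  [       0        0  -118/19    51/19 ]
R4 <- R4 - (118/3)*R3:  [     0      0      0  685/3 ]
Upper-triangular form:
[ 3     4      1        2 ]
[ 0  19/3   10/3     -4/3 ]
[ 0     0  -3/19  -109/19 ]
[ 0     0      0    685/3 ]
det(A) = (-1)^0 * (3) * (19/3) * (-3/19) * (685/3) = -685  (0 row swaps -> sign +1)

det(A) = -685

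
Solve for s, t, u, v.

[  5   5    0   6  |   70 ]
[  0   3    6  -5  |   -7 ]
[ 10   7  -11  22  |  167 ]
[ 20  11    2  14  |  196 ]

(4, 4, 1, 5)

Forward elimination on [A|b]:
R3 <- R3 - (2)*R1:  [   0   -3  -11   10   27 ]
R4 <- R4 - (4)*R1:  [   0   -9    2  -10  -84 ]
R3 <- R3 - (-1)*R2:  [  0   0  -5   5  20 ]
R4 <- R4 - (-3)*R2:  [    0     0    20   -25  -105 ]
R4 <- R4 - (-4)*R3:  [   0    0    0   -5  -25 ]
Row echelon form:
[ 5  5   0   6  |   70 ]
[ 0  3   6  -5  |   -7 ]
[ 0  0  -5   5  |   20 ]
[ 0  0   0  -5  |  -25 ]
Back-substitution:
v = (-25) / -5 = 5
u = (20 - (5)*(5)) / -5 = 1
t = (-7 - (6)*(1) - (-5)*(5)) / 3 = 4
s = (70 - (5)*(4) - (6)*(5)) / 5 = 4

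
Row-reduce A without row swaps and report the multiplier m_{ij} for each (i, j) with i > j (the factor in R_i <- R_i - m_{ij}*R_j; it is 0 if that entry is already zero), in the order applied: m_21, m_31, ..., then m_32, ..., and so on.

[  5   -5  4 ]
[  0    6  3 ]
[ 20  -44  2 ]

multipliers: 0, 4, -4

Forward elimination:
R2: entry in column 1 is already 0 -> m_{21} = 0 (no row operation needed)
R3 <- R3 - (4)*R1:  [   0  -24  -14 ]
R3 <- R3 - (-4)*R2:  [  0   0  -2 ]
Multipliers (in order of application): m_{21} = 0, m_{31} = 4, m_{32} = -4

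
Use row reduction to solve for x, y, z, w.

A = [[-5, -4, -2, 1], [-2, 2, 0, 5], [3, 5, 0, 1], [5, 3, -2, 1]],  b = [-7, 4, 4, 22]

Forward elimination on [A|b]:
R2 <- R2 - (2/5)*R1:  [    0  18/5   4/5  23/5  34/5 ]
R3 <- R3 - (-3/5)*R1:  [    0  13/5  -6/5   8/5  -1/5 ]
R4 <- R4 - (-1)*R1:  [  0  -1  -4   2  15 ]
R3 <- R3 - (13/18)*R2:  [      0       0   -16/9  -31/18   -46/9 ]
R4 <- R4 - (-5/18)*R2:  [     0      0  -34/9  59/18  152/9 ]
R4 <- R4 - (17/8)*R3:  [      0       0       0  111/16   111/4 ]
Row echelon form:
[ -5    -4     -2       1  |     -7 ]
[  0  18/5    4/5    23/5  |   34/5 ]
[  0     0  -16/9  -31/18  |  -46/9 ]
[  0     0      0  111/16  |  111/4 ]
Back-substitution:
w = (111/4) / (111/16) = 4
z = (-46/9 - (-31/18)*(4)) / (-16/9) = -1
y = (34/5 - (4/5)*(-1) - (23/5)*(4)) / (18/5) = -3
x = (-7 - (-4)*(-3) - (-2)*(-1) - (1)*(4)) / -5 = 5

(5, -3, -1, 4)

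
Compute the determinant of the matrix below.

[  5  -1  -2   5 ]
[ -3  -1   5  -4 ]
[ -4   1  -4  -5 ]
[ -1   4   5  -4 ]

Forward elimination:
R2 <- R2 - (-3/5)*R1:  [    0  -8/5  19/5    -1 ]
R3 <- R3 - (-4/5)*R1:  [     0    1/5  -28/5     -1 ]
R4 <- R4 - (-1/5)*R1:  [    0  19/5  23/5    -3 ]
R3 <- R3 - (-1/8)*R2:  [     0      0  -41/8   -9/8 ]
R4 <- R4 - (-19/8)*R2:  [     0      0  109/8  -43/8 ]
R4 <- R4 - (-109/41)*R3:  [       0        0        0  -343/41 ]
Upper-triangular form:
[ 5    -1     -2        5 ]
[ 0  -8/5   19/5       -1 ]
[ 0     0  -41/8     -9/8 ]
[ 0     0      0  -343/41 ]
det(A) = (-1)^0 * (5) * (-8/5) * (-41/8) * (-343/41) = -343  (0 row swaps -> sign +1)

det(A) = -343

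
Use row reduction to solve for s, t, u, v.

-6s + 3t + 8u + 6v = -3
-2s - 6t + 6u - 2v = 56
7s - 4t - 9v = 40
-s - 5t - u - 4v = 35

(-1, -5, 3, -3)

Forward elimination on [A|b]:
R2 <- R2 - (1/3)*R1:  [    0    -7  10/3    -4    57 ]
R3 <- R3 - (-7/6)*R1:  [    0  -1/2  28/3    -2  73/2 ]
R4 <- R4 - (1/6)*R1:  [     0  -11/2   -7/3     -5   71/2 ]
R3 <- R3 - (1/14)*R2:  [      0       0  191/21   -12/7   227/7 ]
R4 <- R4 - (11/14)*R2:  [       0        0  -104/21    -13/7    -65/7 ]
R4 <- R4 - (-104/191)*R3:  [        0         0         0  -533/191  1599/191 ]
Row echelon form:
[ -6   3       8         6  |        -3 ]
[  0  -7    10/3        -4  |        57 ]
[  0   0  191/21     -12/7  |     227/7 ]
[  0   0       0  -533/191  |  1599/191 ]
Back-substitution:
v = (1599/191) / (-533/191) = -3
u = (227/7 - (-12/7)*(-3)) / (191/21) = 3
t = (57 - (10/3)*(3) - (-4)*(-3)) / -7 = -5
s = (-3 - (3)*(-5) - (8)*(3) - (6)*(-3)) / -6 = -1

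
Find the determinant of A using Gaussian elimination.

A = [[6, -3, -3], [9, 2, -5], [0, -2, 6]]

det(A) = 228

Forward elimination:
R2 <- R2 - (3/2)*R1:  [    0  13/2  -1/2 ]
R3 <- R3 - (-4/13)*R2:  [     0      0  76/13 ]
Upper-triangular form:
[ 6    -3     -3 ]
[ 0  13/2   -1/2 ]
[ 0     0  76/13 ]
det(A) = (-1)^0 * (6) * (13/2) * (76/13) = 228  (0 row swaps -> sign +1)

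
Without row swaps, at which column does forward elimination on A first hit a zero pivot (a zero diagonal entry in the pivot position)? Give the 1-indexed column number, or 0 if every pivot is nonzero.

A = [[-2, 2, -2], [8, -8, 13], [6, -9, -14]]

first zero-pivot column = 2

Naive forward elimination:
R2 <- R2 - (-4)*R1:  [ 0  0  5 ]
R3 <- R3 - (-3)*R1:  [   0   -3  -20 ]
Matrix at this point:
[ -2   2   -2 ]
[  0   0    5 ]
[  0  -3  -20 ]
Pivot entry (2,2) is zero but row 3 has -3 in column 2 -> naive elimination stops; a row interchange (e.g. R2 <-> R3) would be required here.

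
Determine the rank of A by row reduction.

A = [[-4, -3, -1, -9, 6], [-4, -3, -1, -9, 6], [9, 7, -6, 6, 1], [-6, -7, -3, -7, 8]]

Row reduction:
R2 <- R2 - (1)*R1:  [ 0  0  0  0  0 ]
R3 <- R3 - (-9/4)*R1:  [     0    1/4  -33/4  -57/4   29/2 ]
R4 <- R4 - (3/2)*R1:  [    0  -5/2  -3/2  13/2    -1 ]
R2 <-> R3   (pivot in column 2 was zero)
[ -4    -3     -1     -9     6 ]
[  0   1/4  -33/4  -57/4  29/2 ]
[  0     0      0      0     0 ]
[  0  -5/2   -3/2   13/2    -1 ]
R4 <- R4 - (-10)*R2:  [    0     0   -84  -136   144 ]
R3 <-> R4   (pivot in column 3 was zero)
[ -4   -3     -1     -9     6 ]
[  0  1/4  -33/4  -57/4  29/2 ]
[  0    0    -84   -136   144 ]
[  0    0      0      0     0 ]
Row echelon form:
[ -4   -3     -1     -9     6 ]
[  0  1/4  -33/4  -57/4  29/2 ]
[  0    0    -84   -136   144 ]
[  0    0      0      0     0 ]
Nonzero rows / pivot columns: 3

rank(A) = 3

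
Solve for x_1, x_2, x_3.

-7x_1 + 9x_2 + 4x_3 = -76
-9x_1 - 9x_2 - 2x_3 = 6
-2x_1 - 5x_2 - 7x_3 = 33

(4, -4, -3)

Forward elimination on [A|b]:
R2 <- R2 - (9/7)*R1:  [      0  -144/7   -50/7   726/7 ]
R3 <- R3 - (2/7)*R1:  [     0  -53/7  -57/7  383/7 ]
R3 <- R3 - (53/144)*R2:  [       0        0  -397/72   397/24 ]
Row echelon form:
[ -7       9        4  |     -76 ]
[  0  -144/7    -50/7  |   726/7 ]
[  0       0  -397/72  |  397/24 ]
Back-substitution:
x_3 = (397/24) / (-397/72) = -3
x_2 = (726/7 - (-50/7)*(-3)) / (-144/7) = -4
x_1 = (-76 - (9)*(-4) - (4)*(-3)) / -7 = 4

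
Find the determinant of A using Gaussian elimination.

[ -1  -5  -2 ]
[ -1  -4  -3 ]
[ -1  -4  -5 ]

det(A) = 2

Forward elimination:
R2 <- R2 - (1)*R1:  [  0   1  -1 ]
R3 <- R3 - (1)*R1:  [  0   1  -3 ]
R3 <- R3 - (1)*R2:  [  0   0  -2 ]
Upper-triangular form:
[ -1  -5  -2 ]
[  0   1  -1 ]
[  0   0  -2 ]
det(A) = (-1)^0 * (-1) * (1) * (-2) = 2  (0 row swaps -> sign +1)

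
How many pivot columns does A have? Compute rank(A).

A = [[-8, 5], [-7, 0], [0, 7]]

Row reduction:
R2 <- R2 - (7/8)*R1:  [     0  -35/8 ]
R3 <- R3 - (-8/5)*R2:  [ 0  0 ]
Row echelon form:
[ -8      5 ]
[  0  -35/8 ]
[  0      0 ]
Nonzero rows / pivot columns: 2

rank(A) = 2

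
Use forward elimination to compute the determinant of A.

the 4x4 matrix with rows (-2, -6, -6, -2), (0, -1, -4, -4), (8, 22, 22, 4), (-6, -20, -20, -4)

det(A) = 72

Forward elimination:
R3 <- R3 - (-4)*R1:  [  0  -2  -2  -4 ]
R4 <- R4 - (3)*R1:  [  0  -2  -2   2 ]
R3 <- R3 - (2)*R2:  [ 0  0  6  4 ]
R4 <- R4 - (2)*R2:  [  0   0   6  10 ]
R4 <- R4 - (1)*R3:  [ 0  0  0  6 ]
Upper-triangular form:
[ -2  -6  -6  -2 ]
[  0  -1  -4  -4 ]
[  0   0   6   4 ]
[  0   0   0   6 ]
det(A) = (-1)^0 * (-2) * (-1) * (6) * (6) = 72  (0 row swaps -> sign +1)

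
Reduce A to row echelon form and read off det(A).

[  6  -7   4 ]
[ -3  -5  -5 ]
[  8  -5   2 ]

det(A) = 248

Forward elimination:
R2 <- R2 - (-1/2)*R1:  [     0  -17/2     -3 ]
R3 <- R3 - (4/3)*R1:  [     0   13/3  -10/3 ]
R3 <- R3 - (-26/51)*R2:  [       0        0  -248/51 ]
Upper-triangular form:
[ 6     -7        4 ]
[ 0  -17/2       -3 ]
[ 0      0  -248/51 ]
det(A) = (-1)^0 * (6) * (-17/2) * (-248/51) = 248  (0 row swaps -> sign +1)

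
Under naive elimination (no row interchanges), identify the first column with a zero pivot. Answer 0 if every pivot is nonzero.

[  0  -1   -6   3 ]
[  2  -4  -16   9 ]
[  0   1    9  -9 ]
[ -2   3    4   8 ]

Naive forward elimination:
Pivot entry (1,1) is zero but row 2 has 2 in column 1 -> naive elimination stops; a row interchange (e.g. R1 <-> R2) would be required here.

first zero-pivot column = 1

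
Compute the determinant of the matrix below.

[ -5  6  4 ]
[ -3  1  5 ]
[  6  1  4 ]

det(A) = 221

Forward elimination:
R2 <- R2 - (3/5)*R1:  [     0  -13/5   13/5 ]
R3 <- R3 - (-6/5)*R1:  [    0  41/5  44/5 ]
R3 <- R3 - (-41/13)*R2:  [  0   0  17 ]
Upper-triangular form:
[ -5      6     4 ]
[  0  -13/5  13/5 ]
[  0      0    17 ]
det(A) = (-1)^0 * (-5) * (-13/5) * (17) = 221  (0 row swaps -> sign +1)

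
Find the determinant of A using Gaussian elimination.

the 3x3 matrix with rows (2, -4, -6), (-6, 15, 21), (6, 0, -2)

Forward elimination:
R2 <- R2 - (-3)*R1:  [ 0  3  3 ]
R3 <- R3 - (3)*R1:  [  0  12  16 ]
R3 <- R3 - (4)*R2:  [ 0  0  4 ]
Upper-triangular form:
[ 2  -4  -6 ]
[ 0   3   3 ]
[ 0   0   4 ]
det(A) = (-1)^0 * (2) * (3) * (4) = 24  (0 row swaps -> sign +1)

det(A) = 24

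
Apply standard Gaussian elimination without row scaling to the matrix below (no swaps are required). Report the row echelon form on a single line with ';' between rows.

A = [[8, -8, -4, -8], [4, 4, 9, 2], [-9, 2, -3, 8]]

REF = [8 -8 -4 -8; 0 8 11 6; 0 0 17/8 17/4]

Forward elimination:
R2 <- R2 - (1/2)*R1:  [  0   8  11   6 ]
R3 <- R3 - (-9/8)*R1:  [     0     -7  -15/2     -1 ]
R3 <- R3 - (-7/8)*R2:  [    0     0  17/8  17/4 ]
Row echelon form:
[ 8  -8    -4    -8 ]
[ 0   8    11     6 ]
[ 0   0  17/8  17/4 ]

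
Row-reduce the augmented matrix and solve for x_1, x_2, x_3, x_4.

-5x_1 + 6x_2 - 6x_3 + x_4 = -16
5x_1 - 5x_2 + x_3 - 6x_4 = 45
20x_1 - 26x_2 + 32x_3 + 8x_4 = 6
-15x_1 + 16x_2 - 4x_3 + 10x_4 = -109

(5, -1, -3, -3)

Forward elimination on [A|b]:
R2 <- R2 - (-1)*R1:  [  0   1  -5  -5  29 ]
R3 <- R3 - (-4)*R1:  [   0   -2    8   12  -58 ]
R4 <- R4 - (3)*R1:  [   0   -2   14    7  -61 ]
R3 <- R3 - (-2)*R2:  [  0   0  -2   2   0 ]
R4 <- R4 - (-2)*R2:  [  0   0   4  -3  -3 ]
R4 <- R4 - (-2)*R3:  [  0   0   0   1  -3 ]
Row echelon form:
[ -5  6  -6   1  |  -16 ]
[  0  1  -5  -5  |   29 ]
[  0  0  -2   2  |    0 ]
[  0  0   0   1  |   -3 ]
Back-substitution:
x_4 = (-3) / 1 = -3
x_3 = (0 - (2)*(-3)) / -2 = -3
x_2 = (29 - (-5)*(-3) - (-5)*(-3)) / 1 = -1
x_1 = (-16 - (6)*(-1) - (-6)*(-3) - (1)*(-3)) / -5 = 5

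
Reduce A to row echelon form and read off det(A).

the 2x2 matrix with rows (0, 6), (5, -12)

Forward elimination:
R1 <-> R2   (pivot in column 1 was zero)
[ 5  -12 ]
[ 0    6 ]
Upper-triangular form:
[ 5  -12 ]
[ 0    6 ]
det(A) = (-1)^1 * (5) * (6) = -30  (1 row swap -> sign -1)

det(A) = -30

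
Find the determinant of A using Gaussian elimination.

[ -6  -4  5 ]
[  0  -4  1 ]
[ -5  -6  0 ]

det(A) = -116

Forward elimination:
R3 <- R3 - (5/6)*R1:  [     0   -8/3  -25/6 ]
R3 <- R3 - (2/3)*R2:  [     0      0  -29/6 ]
Upper-triangular form:
[ -6  -4      5 ]
[  0  -4      1 ]
[  0   0  -29/6 ]
det(A) = (-1)^0 * (-6) * (-4) * (-29/6) = -116  (0 row swaps -> sign +1)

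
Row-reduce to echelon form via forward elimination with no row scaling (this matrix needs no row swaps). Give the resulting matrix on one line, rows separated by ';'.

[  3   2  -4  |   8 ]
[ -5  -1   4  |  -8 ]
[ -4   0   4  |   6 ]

REF = [3 2 -4 8; 0 7/3 -8/3 16/3; 0 0 12/7 74/7]

Forward elimination:
R2 <- R2 - (-5/3)*R1:  [    0   7/3  -8/3  16/3 ]
R3 <- R3 - (-4/3)*R1:  [    0   8/3  -4/3  50/3 ]
R3 <- R3 - (8/7)*R2:  [    0     0  12/7  74/7 ]
Row echelon form:
[ 3    2    -4  |     8 ]
[ 0  7/3  -8/3  |  16/3 ]
[ 0    0  12/7  |  74/7 ]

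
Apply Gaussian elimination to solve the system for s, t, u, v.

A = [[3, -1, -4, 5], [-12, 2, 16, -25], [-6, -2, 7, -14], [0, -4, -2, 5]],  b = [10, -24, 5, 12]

Forward elimination on [A|b]:
R2 <- R2 - (-4)*R1:  [  0  -2   0  -5  16 ]
R3 <- R3 - (-2)*R1:  [  0  -4  -1  -4  25 ]
R3 <- R3 - (2)*R2:  [  0   0  -1   6  -7 ]
R4 <- R4 - (2)*R2:  [   0    0   -2   15  -20 ]
R4 <- R4 - (2)*R3:  [  0   0   0   3  -6 ]
Row echelon form:
[ 3  -1  -4   5  |  10 ]
[ 0  -2   0  -5  |  16 ]
[ 0   0  -1   6  |  -7 ]
[ 0   0   0   3  |  -6 ]
Back-substitution:
v = (-6) / 3 = -2
u = (-7 - (6)*(-2)) / -1 = -5
t = (16 - (-5)*(-2)) / -2 = -3
s = (10 - (-1)*(-3) - (-4)*(-5) - (5)*(-2)) / 3 = -1

(-1, -3, -5, -2)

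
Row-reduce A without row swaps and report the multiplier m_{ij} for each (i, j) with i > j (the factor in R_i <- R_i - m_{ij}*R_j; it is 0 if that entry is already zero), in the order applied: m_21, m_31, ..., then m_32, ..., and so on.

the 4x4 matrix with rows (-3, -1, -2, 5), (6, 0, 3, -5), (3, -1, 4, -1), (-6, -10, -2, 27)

multipliers: -2, -1, 2, 1, 4, 2

Forward elimination:
R2 <- R2 - (-2)*R1:  [  0  -2  -1   5 ]
R3 <- R3 - (-1)*R1:  [  0  -2   2   4 ]
R4 <- R4 - (2)*R1:  [  0  -8   2  17 ]
R3 <- R3 - (1)*R2:  [  0   0   3  -1 ]
R4 <- R4 - (4)*R2:  [  0   0   6  -3 ]
R4 <- R4 - (2)*R3:  [  0   0   0  -1 ]
Multipliers (in order of application): m_{21} = -2, m_{31} = -1, m_{41} = 2, m_{32} = 1, m_{42} = 4, m_{43} = 2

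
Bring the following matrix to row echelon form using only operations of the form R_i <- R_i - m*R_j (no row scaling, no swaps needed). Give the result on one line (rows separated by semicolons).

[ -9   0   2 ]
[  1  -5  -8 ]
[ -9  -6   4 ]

REF = [-9 0 2; 0 -5 -70/9; 0 0 34/3]

Forward elimination:
R2 <- R2 - (-1/9)*R1:  [     0     -5  -70/9 ]
R3 <- R3 - (1)*R1:  [  0  -6   2 ]
R3 <- R3 - (6/5)*R2:  [    0     0  34/3 ]
Row echelon form:
[ -9   0      2 ]
[  0  -5  -70/9 ]
[  0   0   34/3 ]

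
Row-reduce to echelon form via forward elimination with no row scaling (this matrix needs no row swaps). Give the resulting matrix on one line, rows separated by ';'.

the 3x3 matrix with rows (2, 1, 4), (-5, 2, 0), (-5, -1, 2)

Forward elimination:
R2 <- R2 - (-5/2)*R1:  [   0  9/2   10 ]
R3 <- R3 - (-5/2)*R1:  [   0  3/2   12 ]
R3 <- R3 - (1/3)*R2:  [    0     0  26/3 ]
Row echelon form:
[ 2    1     4 ]
[ 0  9/2    10 ]
[ 0    0  26/3 ]

REF = [2 1 4; 0 9/2 10; 0 0 26/3]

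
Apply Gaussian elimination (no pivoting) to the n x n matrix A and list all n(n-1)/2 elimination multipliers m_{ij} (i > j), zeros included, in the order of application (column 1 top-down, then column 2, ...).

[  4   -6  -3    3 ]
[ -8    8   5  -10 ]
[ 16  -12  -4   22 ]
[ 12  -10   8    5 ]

Forward elimination:
R2 <- R2 - (-2)*R1:  [  0  -4  -1  -4 ]
R3 <- R3 - (4)*R1:  [  0  12   8  10 ]
R4 <- R4 - (3)*R1:  [  0   8  17  -4 ]
R3 <- R3 - (-3)*R2:  [  0   0   5  -2 ]
R4 <- R4 - (-2)*R2:  [   0    0   15  -12 ]
R4 <- R4 - (3)*R3:  [  0   0   0  -6 ]
Multipliers (in order of application): m_{21} = -2, m_{31} = 4, m_{41} = 3, m_{32} = -3, m_{42} = -2, m_{43} = 3

multipliers: -2, 4, 3, -3, -2, 3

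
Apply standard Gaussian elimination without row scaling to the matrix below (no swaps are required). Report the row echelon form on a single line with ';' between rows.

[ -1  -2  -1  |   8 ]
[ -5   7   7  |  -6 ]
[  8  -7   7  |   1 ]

Forward elimination:
R2 <- R2 - (5)*R1:  [   0   17   12  -46 ]
R3 <- R3 - (-8)*R1:  [   0  -23   -1   65 ]
R3 <- R3 - (-23/17)*R2:  [      0       0  259/17   47/17 ]
Row echelon form:
[ -1  -2      -1  |      8 ]
[  0  17      12  |    -46 ]
[  0   0  259/17  |  47/17 ]

REF = [-1 -2 -1 8; 0 17 12 -46; 0 0 259/17 47/17]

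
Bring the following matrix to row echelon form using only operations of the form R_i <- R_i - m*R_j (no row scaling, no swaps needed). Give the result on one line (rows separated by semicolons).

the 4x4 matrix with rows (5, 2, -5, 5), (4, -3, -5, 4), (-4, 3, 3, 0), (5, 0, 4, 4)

Forward elimination:
R2 <- R2 - (4/5)*R1:  [     0  -23/5     -1      0 ]
R3 <- R3 - (-4/5)*R1:  [    0  23/5    -1     4 ]
R4 <- R4 - (1)*R1:  [  0  -2   9  -1 ]
R3 <- R3 - (-1)*R2:  [  0   0  -2   4 ]
R4 <- R4 - (10/23)*R2:  [      0       0  217/23      -1 ]
R4 <- R4 - (-217/46)*R3:  [      0       0       0  411/23 ]
Row echelon form:
[ 5      2  -5       5 ]
[ 0  -23/5  -1       0 ]
[ 0      0  -2       4 ]
[ 0      0   0  411/23 ]

REF = [5 2 -5 5; 0 -23/5 -1 0; 0 0 -2 4; 0 0 0 411/23]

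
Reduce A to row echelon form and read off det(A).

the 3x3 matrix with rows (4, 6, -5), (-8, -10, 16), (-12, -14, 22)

det(A) = -40

Forward elimination:
R2 <- R2 - (-2)*R1:  [ 0  2  6 ]
R3 <- R3 - (-3)*R1:  [ 0  4  7 ]
R3 <- R3 - (2)*R2:  [  0   0  -5 ]
Upper-triangular form:
[ 4  6  -5 ]
[ 0  2   6 ]
[ 0  0  -5 ]
det(A) = (-1)^0 * (4) * (2) * (-5) = -40  (0 row swaps -> sign +1)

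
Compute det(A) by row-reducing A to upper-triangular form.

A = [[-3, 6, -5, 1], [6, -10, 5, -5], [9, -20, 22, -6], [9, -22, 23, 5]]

det(A) = 48

Forward elimination:
R2 <- R2 - (-2)*R1:  [  0   2  -5  -3 ]
R3 <- R3 - (-3)*R1:  [  0  -2   7  -3 ]
R4 <- R4 - (-3)*R1:  [  0  -4   8   8 ]
R3 <- R3 - (-1)*R2:  [  0   0   2  -6 ]
R4 <- R4 - (-2)*R2:  [  0   0  -2   2 ]
R4 <- R4 - (-1)*R3:  [  0   0   0  -4 ]
Upper-triangular form:
[ -3  6  -5   1 ]
[  0  2  -5  -3 ]
[  0  0   2  -6 ]
[  0  0   0  -4 ]
det(A) = (-1)^0 * (-3) * (2) * (2) * (-4) = 48  (0 row swaps -> sign +1)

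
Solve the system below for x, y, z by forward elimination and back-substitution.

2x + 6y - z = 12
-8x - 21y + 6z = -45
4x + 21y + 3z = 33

(3, 1, 0)

Forward elimination on [A|b]:
R2 <- R2 - (-4)*R1:  [ 0  3  2  3 ]
R3 <- R3 - (2)*R1:  [ 0  9  5  9 ]
R3 <- R3 - (3)*R2:  [  0   0  -1   0 ]
Row echelon form:
[ 2  6  -1  |  12 ]
[ 0  3   2  |   3 ]
[ 0  0  -1  |   0 ]
Back-substitution:
z = (0) / -1 = 0
y = (3 - (2)*(0)) / 3 = 1
x = (12 - (6)*(1) - (-1)*(0)) / 2 = 3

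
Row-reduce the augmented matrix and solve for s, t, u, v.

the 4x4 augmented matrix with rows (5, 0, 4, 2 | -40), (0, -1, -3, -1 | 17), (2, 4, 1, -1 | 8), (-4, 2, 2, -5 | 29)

Forward elimination on [A|b]:
R3 <- R3 - (2/5)*R1:  [    0     4  -3/5  -9/5    24 ]
R4 <- R4 - (-4/5)*R1:  [     0      2   26/5  -17/5     -3 ]
R3 <- R3 - (-4)*R2:  [     0      0  -63/5  -29/5     92 ]
R4 <- R4 - (-2)*R2:  [     0      0   -4/5  -27/5     31 ]
R4 <- R4 - (4/63)*R3:  [       0        0        0  -317/63  1585/63 ]
Row echelon form:
[ 5   0      4        2  |      -40 ]
[ 0  -1     -3       -1  |       17 ]
[ 0   0  -63/5    -29/5  |       92 ]
[ 0   0      0  -317/63  |  1585/63 ]
Back-substitution:
v = (1585/63) / (-317/63) = -5
u = (92 - (-29/5)*(-5)) / (-63/5) = -5
t = (17 - (-3)*(-5) - (-1)*(-5)) / -1 = 3
s = (-40 - (4)*(-5) - (2)*(-5)) / 5 = -2

(-2, 3, -5, -5)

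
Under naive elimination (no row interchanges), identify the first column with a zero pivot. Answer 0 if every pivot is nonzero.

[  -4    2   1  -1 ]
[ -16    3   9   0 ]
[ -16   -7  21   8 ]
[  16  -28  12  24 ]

first zero-pivot column = 0

Naive forward elimination:
R2 <- R2 - (4)*R1:  [  0  -5   5   4 ]
R3 <- R3 - (4)*R1:  [   0  -15   17   12 ]
R4 <- R4 - (-4)*R1:  [   0  -20   16   20 ]
R3 <- R3 - (3)*R2:  [ 0  0  2  0 ]
R4 <- R4 - (4)*R2:  [  0   0  -4   4 ]
R4 <- R4 - (-2)*R3:  [ 0  0  0  4 ]
All pivots nonzero; naive elimination completes without hitting a zero pivot.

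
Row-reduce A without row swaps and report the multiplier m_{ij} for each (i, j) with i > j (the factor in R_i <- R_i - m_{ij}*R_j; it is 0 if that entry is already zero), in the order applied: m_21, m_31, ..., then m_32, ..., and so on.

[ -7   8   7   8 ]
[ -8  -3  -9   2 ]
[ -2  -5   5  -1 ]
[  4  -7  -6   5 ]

Forward elimination:
R2 <- R2 - (8/7)*R1:  [     0  -85/7    -17  -50/7 ]
R3 <- R3 - (2/7)*R1:  [     0  -51/7      3  -23/7 ]
R4 <- R4 - (-4/7)*R1:  [     0  -17/7     -2   67/7 ]
R3 <- R3 - (3/5)*R2:  [    0     0  66/5     1 ]
R4 <- R4 - (1/5)*R2:  [   0    0  7/5   11 ]
R4 <- R4 - (7/66)*R3:  [      0       0       0  719/66 ]
Multipliers (in order of application): m_{21} = 8/7, m_{31} = 2/7, m_{41} = -4/7, m_{32} = 3/5, m_{42} = 1/5, m_{43} = 7/66

multipliers: 8/7, 2/7, -4/7, 3/5, 1/5, 7/66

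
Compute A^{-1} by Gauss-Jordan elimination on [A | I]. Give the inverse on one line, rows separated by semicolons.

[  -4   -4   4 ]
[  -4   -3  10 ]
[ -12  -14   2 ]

Gauss-Jordan on [A | I]:
R1 <- (1/-4)*R1:  [    1     1    -1  |  -1/4     0     0 ]
R2 <- R2 - (-4)*R1:  [  0   1   6  |  -1   1   0 ]
R3 <- R3 - (-12)*R1:  [   0   -2  -10  |   -3    0    1 ]
R1 <- R1 - (1)*R2:  [   1    0   -7  |  3/4   -1    0 ]
R3 <- R3 - (-2)*R2:  [  0   0   2  |  -5   2   1 ]
R3 <- (1/2)*R3:  [    0     0     1  |  -5/2     1   1/2 ]
R1 <- R1 - (-7)*R3:  [     1      0      0  |  -67/4      6    7/2 ]
R2 <- R2 - (6)*R3:  [  0   1   0  |  14  -5  -3 ]
Right block of [I | A^{-1}] is the inverse:
[ -67/4   6  7/2 ]
[    14  -5   -3 ]
[  -5/2   1  1/2 ]

inverse = [-67/4 6 7/2; 14 -5 -3; -5/2 1 1/2]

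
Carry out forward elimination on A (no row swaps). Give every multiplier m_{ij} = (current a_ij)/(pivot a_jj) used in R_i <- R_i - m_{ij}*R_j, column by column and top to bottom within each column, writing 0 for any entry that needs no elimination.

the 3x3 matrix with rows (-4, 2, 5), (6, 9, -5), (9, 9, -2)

multipliers: -3/2, -9/4, 9/8

Forward elimination:
R2 <- R2 - (-3/2)*R1:  [   0   12  5/2 ]
R3 <- R3 - (-9/4)*R1:  [    0  27/2  37/4 ]
R3 <- R3 - (9/8)*R2:  [      0       0  103/16 ]
Multipliers (in order of application): m_{21} = -3/2, m_{31} = -9/4, m_{32} = 9/8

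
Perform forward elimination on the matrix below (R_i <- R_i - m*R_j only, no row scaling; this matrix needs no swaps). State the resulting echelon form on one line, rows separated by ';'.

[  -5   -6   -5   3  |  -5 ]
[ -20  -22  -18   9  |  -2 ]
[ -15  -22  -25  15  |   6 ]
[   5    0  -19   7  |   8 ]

REF = [-5 -6 -5 3 -5; 0 2 2 -3 18; 0 0 -6 0 57; 0 0 0 1 -114]

Forward elimination:
R2 <- R2 - (4)*R1:  [  0   2   2  -3  18 ]
R3 <- R3 - (3)*R1:  [   0   -4  -10    6   21 ]
R4 <- R4 - (-1)*R1:  [   0   -6  -24   10    3 ]
R3 <- R3 - (-2)*R2:  [  0   0  -6   0  57 ]
R4 <- R4 - (-3)*R2:  [   0    0  -18    1   57 ]
R4 <- R4 - (3)*R3:  [    0     0     0     1  -114 ]
Row echelon form:
[ -5  -6  -5   3  |    -5 ]
[  0   2   2  -3  |    18 ]
[  0   0  -6   0  |    57 ]
[  0   0   0   1  |  -114 ]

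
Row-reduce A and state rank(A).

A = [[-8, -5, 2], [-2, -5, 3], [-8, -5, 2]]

Row reduction:
R2 <- R2 - (1/4)*R1:  [     0  -15/4    5/2 ]
R3 <- R3 - (1)*R1:  [ 0  0  0 ]
Row echelon form:
[ -8     -5    2 ]
[  0  -15/4  5/2 ]
[  0      0    0 ]
Nonzero rows / pivot columns: 2

rank(A) = 2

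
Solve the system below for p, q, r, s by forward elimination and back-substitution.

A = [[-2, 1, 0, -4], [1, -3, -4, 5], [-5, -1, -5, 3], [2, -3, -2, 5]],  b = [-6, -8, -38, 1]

(5, 0, 2, -1)

Forward elimination on [A|b]:
R2 <- R2 - (-1/2)*R1:  [    0  -5/2    -4     3   -11 ]
R3 <- R3 - (5/2)*R1:  [    0  -7/2    -5    13   -23 ]
R4 <- R4 - (-1)*R1:  [  0  -2  -2   1  -5 ]
R3 <- R3 - (7/5)*R2:  [     0      0    3/5   44/5  -38/5 ]
R4 <- R4 - (4/5)*R2:  [    0     0   6/5  -7/5  19/5 ]
R4 <- R4 - (2)*R3:  [   0    0    0  -19   19 ]
Row echelon form:
[ -2     1    0    -4  |     -6 ]
[  0  -5/2   -4     3  |    -11 ]
[  0     0  3/5  44/5  |  -38/5 ]
[  0     0    0   -19  |     19 ]
Back-substitution:
s = (19) / -19 = -1
r = (-38/5 - (44/5)*(-1)) / (3/5) = 2
q = (-11 - (-4)*(2) - (3)*(-1)) / (-5/2) = 0
p = (-6 - (1)*(0) - (-4)*(-1)) / -2 = 5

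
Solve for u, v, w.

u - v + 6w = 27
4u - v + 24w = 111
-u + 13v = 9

Forward elimination on [A|b]:
R2 <- R2 - (4)*R1:  [ 0  3  0  3 ]
R3 <- R3 - (-1)*R1:  [  0  12   6  36 ]
R3 <- R3 - (4)*R2:  [  0   0   6  24 ]
Row echelon form:
[ 1  -1  6  |  27 ]
[ 0   3  0  |   3 ]
[ 0   0  6  |  24 ]
Back-substitution:
w = (24) / 6 = 4
v = (3) / 3 = 1
u = (27 - (-1)*(1) - (6)*(4)) / 1 = 4

(4, 1, 4)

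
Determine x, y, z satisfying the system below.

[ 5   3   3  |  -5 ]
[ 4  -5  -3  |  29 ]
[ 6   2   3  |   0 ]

Forward elimination on [A|b]:
R2 <- R2 - (4/5)*R1:  [     0  -37/5  -27/5     33 ]
R3 <- R3 - (6/5)*R1:  [    0  -8/5  -3/5     6 ]
R3 <- R3 - (8/37)*R2:  [      0       0   21/37  -42/37 ]
Row echelon form:
[ 5      3      3  |      -5 ]
[ 0  -37/5  -27/5  |      33 ]
[ 0      0  21/37  |  -42/37 ]
Back-substitution:
z = (-42/37) / (21/37) = -2
y = (33 - (-27/5)*(-2)) / (-37/5) = -3
x = (-5 - (3)*(-3) - (3)*(-2)) / 5 = 2

(2, -3, -2)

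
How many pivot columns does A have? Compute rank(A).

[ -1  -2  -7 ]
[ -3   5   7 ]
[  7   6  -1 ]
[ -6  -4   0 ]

Row reduction:
R2 <- R2 - (3)*R1:  [  0  11  28 ]
R3 <- R3 - (-7)*R1:  [   0   -8  -50 ]
R4 <- R4 - (6)*R1:  [  0   8  42 ]
R3 <- R3 - (-8/11)*R2:  [       0        0  -326/11 ]
R4 <- R4 - (8/11)*R2:  [      0       0  238/11 ]
R4 <- R4 - (-119/163)*R3:  [ 0  0  0 ]
Row echelon form:
[ -1  -2       -7 ]
[  0  11       28 ]
[  0   0  -326/11 ]
[  0   0        0 ]
Nonzero rows / pivot columns: 3

rank(A) = 3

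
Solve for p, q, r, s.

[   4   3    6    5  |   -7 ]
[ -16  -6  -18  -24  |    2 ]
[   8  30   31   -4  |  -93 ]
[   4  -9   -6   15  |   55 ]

(-5, 2, -3, 5)

Forward elimination on [A|b]:
R2 <- R2 - (-4)*R1:  [   0    6    6   -4  -26 ]
R3 <- R3 - (2)*R1:  [   0   24   19  -14  -79 ]
R4 <- R4 - (1)*R1:  [   0  -12  -12   10   62 ]
R3 <- R3 - (4)*R2:  [  0   0  -5   2  25 ]
R4 <- R4 - (-2)*R2:  [  0   0   0   2  10 ]
Row echelon form:
[ 4  3   6   5  |   -7 ]
[ 0  6   6  -4  |  -26 ]
[ 0  0  -5   2  |   25 ]
[ 0  0   0   2  |   10 ]
Back-substitution:
s = (10) / 2 = 5
r = (25 - (2)*(5)) / -5 = -3
q = (-26 - (6)*(-3) - (-4)*(5)) / 6 = 2
p = (-7 - (3)*(2) - (6)*(-3) - (5)*(5)) / 4 = -5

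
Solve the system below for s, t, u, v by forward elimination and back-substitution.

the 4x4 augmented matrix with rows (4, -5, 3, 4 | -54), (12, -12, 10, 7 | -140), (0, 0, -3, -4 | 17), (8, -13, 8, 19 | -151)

(-3, 5, -3, -2)

Forward elimination on [A|b]:
R2 <- R2 - (3)*R1:  [  0   3   1  -5  22 ]
R4 <- R4 - (2)*R1:  [   0   -3    2   11  -43 ]
R4 <- R4 - (-1)*R2:  [   0    0    3    6  -21 ]
R4 <- R4 - (-1)*R3:  [  0   0   0   2  -4 ]
Row echelon form:
[ 4  -5   3   4  |  -54 ]
[ 0   3   1  -5  |   22 ]
[ 0   0  -3  -4  |   17 ]
[ 0   0   0   2  |   -4 ]
Back-substitution:
v = (-4) / 2 = -2
u = (17 - (-4)*(-2)) / -3 = -3
t = (22 - (1)*(-3) - (-5)*(-2)) / 3 = 5
s = (-54 - (-5)*(5) - (3)*(-3) - (4)*(-2)) / 4 = -3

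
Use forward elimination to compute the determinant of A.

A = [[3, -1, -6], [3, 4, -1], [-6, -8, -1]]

det(A) = -45

Forward elimination:
R2 <- R2 - (1)*R1:  [ 0  5  5 ]
R3 <- R3 - (-2)*R1:  [   0  -10  -13 ]
R3 <- R3 - (-2)*R2:  [  0   0  -3 ]
Upper-triangular form:
[ 3  -1  -6 ]
[ 0   5   5 ]
[ 0   0  -3 ]
det(A) = (-1)^0 * (3) * (5) * (-3) = -45  (0 row swaps -> sign +1)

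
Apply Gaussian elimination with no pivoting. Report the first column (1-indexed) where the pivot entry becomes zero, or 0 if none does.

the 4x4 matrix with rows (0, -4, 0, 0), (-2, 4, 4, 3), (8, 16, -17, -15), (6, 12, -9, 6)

first zero-pivot column = 1

Naive forward elimination:
Pivot entry (1,1) is zero but row 2 has -2 in column 1 -> naive elimination stops; a row interchange (e.g. R1 <-> R2) would be required here.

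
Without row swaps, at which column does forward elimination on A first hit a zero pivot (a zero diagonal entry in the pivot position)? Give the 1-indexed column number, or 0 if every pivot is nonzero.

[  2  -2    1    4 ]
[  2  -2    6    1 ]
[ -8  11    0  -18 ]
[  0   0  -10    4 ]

first zero-pivot column = 2

Naive forward elimination:
R2 <- R2 - (1)*R1:  [  0   0   5  -3 ]
R3 <- R3 - (-4)*R1:  [  0   3   4  -2 ]
Matrix at this point:
[ 2  -2    1   4 ]
[ 0   0    5  -3 ]
[ 0   3    4  -2 ]
[ 0   0  -10   4 ]
Pivot entry (2,2) is zero but row 3 has 3 in column 2 -> naive elimination stops; a row interchange (e.g. R2 <-> R3) would be required here.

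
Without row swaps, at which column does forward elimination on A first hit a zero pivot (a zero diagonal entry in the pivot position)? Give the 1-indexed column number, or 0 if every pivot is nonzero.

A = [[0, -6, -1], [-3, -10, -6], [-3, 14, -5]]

first zero-pivot column = 1

Naive forward elimination:
Pivot entry (1,1) is zero but row 2 has -3 in column 1 -> naive elimination stops; a row interchange (e.g. R1 <-> R2) would be required here.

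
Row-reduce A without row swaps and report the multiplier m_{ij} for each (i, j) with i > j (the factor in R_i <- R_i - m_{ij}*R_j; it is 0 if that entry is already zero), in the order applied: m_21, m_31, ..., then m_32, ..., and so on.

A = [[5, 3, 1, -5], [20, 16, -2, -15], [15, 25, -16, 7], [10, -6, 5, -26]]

Forward elimination:
R2 <- R2 - (4)*R1:  [  0   4  -6   5 ]
R3 <- R3 - (3)*R1:  [   0   16  -19   22 ]
R4 <- R4 - (2)*R1:  [   0  -12    3  -16 ]
R3 <- R3 - (4)*R2:  [ 0  0  5  2 ]
R4 <- R4 - (-3)*R2:  [   0    0  -15   -1 ]
R4 <- R4 - (-3)*R3:  [ 0  0  0  5 ]
Multipliers (in order of application): m_{21} = 4, m_{31} = 3, m_{41} = 2, m_{32} = 4, m_{42} = -3, m_{43} = -3

multipliers: 4, 3, 2, 4, -3, -3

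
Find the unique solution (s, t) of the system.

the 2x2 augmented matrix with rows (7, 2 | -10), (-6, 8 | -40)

Forward elimination on [A|b]:
R2 <- R2 - (-6/7)*R1:  [      0    68/7  -340/7 ]
Row echelon form:
[ 7     2  |     -10 ]
[ 0  68/7  |  -340/7 ]
Back-substitution:
t = (-340/7) / (68/7) = -5
s = (-10 - (2)*(-5)) / 7 = 0

(0, -5)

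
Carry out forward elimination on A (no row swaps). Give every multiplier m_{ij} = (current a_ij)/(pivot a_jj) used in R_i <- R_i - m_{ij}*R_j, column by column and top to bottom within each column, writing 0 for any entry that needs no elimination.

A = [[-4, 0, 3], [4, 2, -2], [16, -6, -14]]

multipliers: -1, -4, -3

Forward elimination:
R2 <- R2 - (-1)*R1:  [ 0  2  1 ]
R3 <- R3 - (-4)*R1:  [  0  -6  -2 ]
R3 <- R3 - (-3)*R2:  [ 0  0  1 ]
Multipliers (in order of application): m_{21} = -1, m_{31} = -4, m_{32} = -3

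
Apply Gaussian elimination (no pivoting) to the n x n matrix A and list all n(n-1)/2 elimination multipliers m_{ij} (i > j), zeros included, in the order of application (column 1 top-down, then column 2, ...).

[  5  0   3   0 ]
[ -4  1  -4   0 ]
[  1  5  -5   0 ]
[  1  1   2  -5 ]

multipliers: -4/5, 1/5, 1/5, 5, 1, 5/4

Forward elimination:
R2 <- R2 - (-4/5)*R1:  [    0     1  -8/5     0 ]
R3 <- R3 - (1/5)*R1:  [     0      5  -28/5      0 ]
R4 <- R4 - (1/5)*R1:  [   0    1  7/5   -5 ]
R3 <- R3 - (5)*R2:  [    0     0  12/5     0 ]
R4 <- R4 - (1)*R2:  [  0   0   3  -5 ]
R4 <- R4 - (5/4)*R3:  [  0   0   0  -5 ]
Multipliers (in order of application): m_{21} = -4/5, m_{31} = 1/5, m_{41} = 1/5, m_{32} = 5, m_{42} = 1, m_{43} = 5/4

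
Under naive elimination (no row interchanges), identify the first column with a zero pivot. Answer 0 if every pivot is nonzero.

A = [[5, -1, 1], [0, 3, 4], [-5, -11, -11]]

Naive forward elimination:
R3 <- R3 - (-1)*R1:  [   0  -12  -10 ]
R3 <- R3 - (-4)*R2:  [ 0  0  6 ]
All pivots nonzero; naive elimination completes without hitting a zero pivot.

first zero-pivot column = 0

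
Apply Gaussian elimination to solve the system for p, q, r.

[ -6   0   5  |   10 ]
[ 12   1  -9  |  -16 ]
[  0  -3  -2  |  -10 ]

(0, 2, 2)

Forward elimination on [A|b]:
R2 <- R2 - (-2)*R1:  [ 0  1  1  4 ]
R3 <- R3 - (-3)*R2:  [ 0  0  1  2 ]
Row echelon form:
[ -6  0  5  |  10 ]
[  0  1  1  |   4 ]
[  0  0  1  |   2 ]
Back-substitution:
r = (2) / 1 = 2
q = (4 - (1)*(2)) / 1 = 2
p = (10 - (5)*(2)) / -6 = 0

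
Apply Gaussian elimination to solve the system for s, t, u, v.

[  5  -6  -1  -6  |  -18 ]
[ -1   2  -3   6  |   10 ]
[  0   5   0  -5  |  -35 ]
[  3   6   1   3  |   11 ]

Forward elimination on [A|b]:
R2 <- R2 - (-1/5)*R1:  [     0    4/5  -16/5   24/5   32/5 ]
R4 <- R4 - (3/5)*R1:  [     0   48/5    8/5   33/5  109/5 ]
R3 <- R3 - (25/4)*R2:  [   0    0   20  -35  -75 ]
R4 <- R4 - (12)*R2:  [   0    0   40  -51  -55 ]
R4 <- R4 - (2)*R3:  [  0   0   0  19  95 ]
Row echelon form:
[ 5   -6     -1    -6  |   -18 ]
[ 0  4/5  -16/5  24/5  |  32/5 ]
[ 0    0     20   -35  |   -75 ]
[ 0    0      0    19  |    95 ]
Back-substitution:
v = (95) / 19 = 5
u = (-75 - (-35)*(5)) / 20 = 5
t = (32/5 - (-16/5)*(5) - (24/5)*(5)) / (4/5) = -2
s = (-18 - (-6)*(-2) - (-1)*(5) - (-6)*(5)) / 5 = 1

(1, -2, 5, 5)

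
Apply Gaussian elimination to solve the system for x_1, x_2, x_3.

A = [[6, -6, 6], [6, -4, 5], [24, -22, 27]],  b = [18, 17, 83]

(1, 1, 3)

Forward elimination on [A|b]:
R2 <- R2 - (1)*R1:  [  0   2  -1  -1 ]
R3 <- R3 - (4)*R1:  [  0   2   3  11 ]
R3 <- R3 - (1)*R2:  [  0   0   4  12 ]
Row echelon form:
[ 6  -6   6  |  18 ]
[ 0   2  -1  |  -1 ]
[ 0   0   4  |  12 ]
Back-substitution:
x_3 = (12) / 4 = 3
x_2 = (-1 - (-1)*(3)) / 2 = 1
x_1 = (18 - (-6)*(1) - (6)*(3)) / 6 = 1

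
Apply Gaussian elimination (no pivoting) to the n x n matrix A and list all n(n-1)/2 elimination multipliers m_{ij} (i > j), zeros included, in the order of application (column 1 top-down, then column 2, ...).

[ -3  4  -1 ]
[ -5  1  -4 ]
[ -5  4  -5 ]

Forward elimination:
R2 <- R2 - (5/3)*R1:  [     0  -17/3   -7/3 ]
R3 <- R3 - (5/3)*R1:  [     0   -8/3  -10/3 ]
R3 <- R3 - (8/17)*R2:  [      0       0  -38/17 ]
Multipliers (in order of application): m_{21} = 5/3, m_{31} = 5/3, m_{32} = 8/17

multipliers: 5/3, 5/3, 8/17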